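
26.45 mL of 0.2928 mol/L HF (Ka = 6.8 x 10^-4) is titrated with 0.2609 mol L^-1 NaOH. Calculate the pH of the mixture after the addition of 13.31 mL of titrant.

Initial n(HF) = 0.2928 x 0.02645 = 0.007745 mol.
n(NaOH) added = 0.2609 x 0.01331 = 0.003473 mol, converting that many moles of HF to F-.
Remaining n(HF) = 0.004272 mol; n(F-) = 0.003473 mol.
By Henderson-Hasselbalch, pH = pKa + log([A^-]/[HA]) = 3.17 + log(0.003473/0.004272) = 3.17 + (-0.09) = 3.08.

3.08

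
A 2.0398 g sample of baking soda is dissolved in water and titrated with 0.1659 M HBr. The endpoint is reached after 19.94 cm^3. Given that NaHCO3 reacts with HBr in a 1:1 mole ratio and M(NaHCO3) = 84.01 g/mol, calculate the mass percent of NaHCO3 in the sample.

13.6%

n(HBr) = 0.1659 x 0.01994 = 0.003308 mol.
n(NaHCO3) = 0.003308 / 1 = 0.003308 mol.
mass of NaHCO3 = 0.003308 x 84.01 = 0.2779 g.
% purity = 0.2779 / 2.0398 x 100 = 13.6%.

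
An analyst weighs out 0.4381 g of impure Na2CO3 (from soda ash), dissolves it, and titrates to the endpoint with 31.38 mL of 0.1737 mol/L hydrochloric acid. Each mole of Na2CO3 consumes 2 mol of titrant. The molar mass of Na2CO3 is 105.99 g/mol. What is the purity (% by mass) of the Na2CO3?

n(HCl) = 0.1737 x 0.03138 = 0.005451 mol.
n(Na2CO3) = 0.005451 / 2 = 0.002725 mol.
mass of Na2CO3 = 0.002725 x 105.99 = 0.2889 g.
% purity = 0.2889 / 0.4381 x 100 = 65.9%.

65.9%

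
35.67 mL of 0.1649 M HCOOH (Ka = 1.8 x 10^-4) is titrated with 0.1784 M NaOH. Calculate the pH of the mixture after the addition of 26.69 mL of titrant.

Initial n(HCOOH) = 0.1649 x 0.03567 = 0.005882 mol.
n(NaOH) added = 0.1784 x 0.02669 = 0.004761 mol, converting that many moles of HCOOH to HCOO-.
Remaining n(HCOOH) = 0.001120 mol; n(HCOO-) = 0.004761 mol.
By Henderson-Hasselbalch, pH = pKa + log([A^-]/[HA]) = 3.74 + log(0.004761/0.001120) = 3.74 + (+0.63) = 4.37.

4.37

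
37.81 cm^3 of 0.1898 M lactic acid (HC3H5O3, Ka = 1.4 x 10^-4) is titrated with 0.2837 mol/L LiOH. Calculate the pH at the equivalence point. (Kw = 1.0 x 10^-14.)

n(HC3H5O3) = 0.1898 x 0.03781 = 0.007176 mol; V(LiOH) at equivalence = 0.007176/0.2837 = 0.02530 L.
At equivalence all the acid is converted to C3H5O3-; total volume = 0.03781 + 0.02530 = 0.06311 L, so [C3H5O3-] = 0.007176/0.06311 = 0.1137 M.
Kb = Kw/Ka = 1.0e-14 / 1.4 x 10^-4 = 7.14e-11.
[OH^-] = sqrt(Kb x [C3H5O3-]) = sqrt(7.14e-11 x 0.1137) = 2.85e-6 M.
pOH = 5.55, so pH = 14.00 - 5.55 = 8.45.

8.45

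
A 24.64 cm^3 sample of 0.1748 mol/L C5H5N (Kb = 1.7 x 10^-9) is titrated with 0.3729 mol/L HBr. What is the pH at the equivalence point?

3.08

n(C5H5N) = 0.1748 x 0.02464 = 0.004307 mol; V(HBr) at equivalence = 0.004307/0.3729 = 0.01155 L.
At equivalence the base is fully converted to C5H5NH+; total volume = 0.03619 L, so [C5H5NH+] = 0.004307/0.03619 = 0.1190 M.
Ka(C5H5NH+) = Kw/Kb = 1.0e-14 / 1.7 x 10^-9 = 5.88e-6.
[H^+] = sqrt(Ka x [C5H5NH+]) = sqrt(5.88e-6 x 0.1190) = 0.000837 M.
pH = -log(0.000837) = 3.08.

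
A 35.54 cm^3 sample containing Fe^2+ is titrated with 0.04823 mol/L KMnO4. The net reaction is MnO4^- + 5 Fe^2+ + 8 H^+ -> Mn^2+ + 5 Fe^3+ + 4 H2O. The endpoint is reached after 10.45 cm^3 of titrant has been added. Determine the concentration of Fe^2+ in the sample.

n(KMnO4) = 0.04823 x 0.01045 = 0.0005040 mol.
From the balanced equation, 1 mol KMnO4 reacts with 5 mol Fe^2+, so n(Fe^2+) = 0.0005040 x 5/1 = 0.002520 mol.
[Fe^2+] = 0.002520 / 0.03554 L = 0.0709 M.

0.0709 M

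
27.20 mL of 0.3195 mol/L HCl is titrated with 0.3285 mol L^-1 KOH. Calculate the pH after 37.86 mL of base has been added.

n(acid) = 0.3195 x 0.02720 = 0.008690 mol; n(KOH) added = 0.3285 x 0.03786 = 0.01244 mol.
Base is in excess by 0.01244 - 0.008690 = 0.003747 mol in a total volume of 0.06506 L.
[OH^-] = 0.003747/0.06506 = 0.05759 M, so pOH = 1.24 and pH = 14.00 - 1.24 = 12.76.

12.76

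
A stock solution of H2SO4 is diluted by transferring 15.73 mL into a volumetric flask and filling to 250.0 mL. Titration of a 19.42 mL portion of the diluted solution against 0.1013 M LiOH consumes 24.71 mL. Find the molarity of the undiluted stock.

n(LiOH) = 0.1013 x 0.02471 = 0.002503 mol.
n(H2SO4) in the aliquot = 0.002503 x 1/2 = 0.001252 mol.
[diluted H2SO4] = 0.001252 / 0.01942 = 0.06445 M.
Dilution factor = 250.0/15.73 = 15.89, so [stock] = 0.06445 x 15.89 = 1.02 M.

1.02 M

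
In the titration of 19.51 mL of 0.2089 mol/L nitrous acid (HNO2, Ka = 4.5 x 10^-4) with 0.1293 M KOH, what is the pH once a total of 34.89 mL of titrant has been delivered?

11.90

n(acid) = 0.2089 x 0.01951 = 0.004076 mol; n(KOH) added = 0.1293 x 0.03489 = 0.004511 mol.
Base is in excess by 0.004511 - 0.004076 = 0.0004356 mol in a total volume of 0.05440 L.
[OH^-] = 0.0004356/0.05440 = 0.008008 M, so pOH = 2.10 and pH = 14.00 - 2.10 = 11.90.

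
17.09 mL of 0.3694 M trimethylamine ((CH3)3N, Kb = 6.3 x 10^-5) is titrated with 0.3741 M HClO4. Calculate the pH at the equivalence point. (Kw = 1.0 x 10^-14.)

n((CH3)3N) = 0.3694 x 0.01709 = 0.006313 mol; V(HClO4) at equivalence = 0.006313/0.3741 = 0.01688 L.
At equivalence the base is fully converted to (CH3)3NH+; total volume = 0.03397 L, so [(CH3)3NH+] = 0.006313/0.03397 = 0.1859 M.
Ka((CH3)3NH+) = Kw/Kb = 1.0e-14 / 6.3 x 10^-5 = 1.59e-10.
[H^+] = sqrt(Ka x [(CH3)3NH+]) = sqrt(1.59e-10 x 0.1859) = 5.43e-6 M.
pH = -log(5.43e-6) = 5.27.

5.27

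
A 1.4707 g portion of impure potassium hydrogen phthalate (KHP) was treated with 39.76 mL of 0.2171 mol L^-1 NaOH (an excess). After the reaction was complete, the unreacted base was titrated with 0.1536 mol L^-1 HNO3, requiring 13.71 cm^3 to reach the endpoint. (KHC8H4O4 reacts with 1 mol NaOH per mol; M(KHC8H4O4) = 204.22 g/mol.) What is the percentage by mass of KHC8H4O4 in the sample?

90.6%

Total n(NaOH) added = 0.2171 x 0.03976 = 0.008632 mol.
n(HNO3) used = 0.1536 x 0.01371 = 0.002106 mol, which equals the excess n(NaOH).
So n(NaOH) consumed by the sample = 0.008632 - 0.002106 = 0.006526 mol.
n(KHC8H4O4) = 0.006526 / 1 = 0.006526 mol.
mass KHC8H4O4 = 0.006526 x 204.22 = 1.333 g, so %KHC8H4O4 = 1.333/1.4707 x 100 = 90.6%.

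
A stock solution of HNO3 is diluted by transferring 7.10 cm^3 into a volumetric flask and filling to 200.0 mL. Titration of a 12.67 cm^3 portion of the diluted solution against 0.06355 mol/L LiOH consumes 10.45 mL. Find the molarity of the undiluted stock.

1.48 M

n(LiOH) = 0.06355 x 0.01045 = 0.0006641 mol.
n(HNO3) in the aliquot = 0.0006641 mol.
[diluted HNO3] = 0.0006641 / 0.01267 = 0.05241 M.
Dilution factor = 200.0/7.100 = 28.17, so [stock] = 0.05241 x 28.17 = 1.48 M.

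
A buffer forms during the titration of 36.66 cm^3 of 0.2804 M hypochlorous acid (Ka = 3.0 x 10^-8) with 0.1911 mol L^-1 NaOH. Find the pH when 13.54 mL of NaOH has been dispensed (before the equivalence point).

7.05

Initial n(HClO) = 0.2804 x 0.03666 = 0.01028 mol.
n(NaOH) added = 0.1911 x 0.01354 = 0.002587 mol, converting that many moles of HClO to ClO-.
Remaining n(HClO) = 0.007692 mol; n(ClO-) = 0.002587 mol.
By Henderson-Hasselbalch, pH = pKa + log([A^-]/[HA]) = 7.52 + log(0.002587/0.007692) = 7.52 + (-0.47) = 7.05.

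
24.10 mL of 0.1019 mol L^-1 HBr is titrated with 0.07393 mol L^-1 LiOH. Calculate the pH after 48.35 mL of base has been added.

12.19

n(acid) = 0.1019 x 0.02410 = 0.002456 mol; n(LiOH) added = 0.07393 x 0.04835 = 0.003575 mol.
Base is in excess by 0.003575 - 0.002456 = 0.001119 mol in a total volume of 0.07245 L.
[OH^-] = 0.001119/0.07245 = 0.01544 M, so pOH = 1.81 and pH = 14.00 - 1.81 = 12.19.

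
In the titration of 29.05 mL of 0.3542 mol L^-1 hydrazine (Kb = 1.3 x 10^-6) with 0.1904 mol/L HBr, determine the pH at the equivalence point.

n(N2H4) = 0.3542 x 0.02905 = 0.01029 mol; V(HBr) at equivalence = 0.01029/0.1904 = 0.05404 L.
At equivalence the base is fully converted to N2H5+; total volume = 0.08309 L, so [N2H5+] = 0.01029/0.08309 = 0.1238 M.
Ka(N2H5+) = Kw/Kb = 1.0e-14 / 1.3 x 10^-6 = 7.69e-9.
[H^+] = sqrt(Ka x [N2H5+]) = sqrt(7.69e-9 x 0.1238) = 3.09e-5 M.
pH = -log(3.09e-5) = 4.51.

4.51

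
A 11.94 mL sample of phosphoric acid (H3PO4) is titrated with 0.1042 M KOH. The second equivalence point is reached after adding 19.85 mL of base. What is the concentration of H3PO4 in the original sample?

0.0866 M

n(KOH) = 0.1042 x 0.01985 = 0.002068 mol.
At the second equivalence point, 2 mol OH^- react per mol H3PO4, so n(H3PO4) = 0.002068 / 2 = 0.001034 mol.
[H3PO4] = 0.001034 / 0.01194 L = 0.0866 M.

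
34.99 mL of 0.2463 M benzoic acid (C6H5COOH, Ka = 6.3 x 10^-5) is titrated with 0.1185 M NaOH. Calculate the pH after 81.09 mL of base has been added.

n(acid) = 0.2463 x 0.03499 = 0.008618 mol; n(NaOH) added = 0.1185 x 0.08109 = 0.009609 mol.
Base is in excess by 0.009609 - 0.008618 = 0.0009911 mol in a total volume of 0.1161 L.
[OH^-] = 0.0009911/0.1161 = 0.008538 M, so pOH = 2.07 and pH = 14.00 - 2.07 = 11.93.

11.93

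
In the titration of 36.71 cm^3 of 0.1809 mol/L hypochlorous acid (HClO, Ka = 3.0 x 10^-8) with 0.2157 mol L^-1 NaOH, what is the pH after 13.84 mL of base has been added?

7.43

Initial n(HClO) = 0.1809 x 0.03671 = 0.006641 mol.
n(NaOH) added = 0.2157 x 0.01384 = 0.002985 mol, converting that many moles of HClO to ClO-.
Remaining n(HClO) = 0.003656 mol; n(ClO-) = 0.002985 mol.
By Henderson-Hasselbalch, pH = pKa + log([A^-]/[HA]) = 7.52 + log(0.002985/0.003656) = 7.52 + (-0.09) = 7.43.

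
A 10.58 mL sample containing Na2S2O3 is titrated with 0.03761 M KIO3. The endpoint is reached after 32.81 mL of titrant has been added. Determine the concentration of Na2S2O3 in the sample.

n(KIO3) = 0.03761 x 0.03281 = 0.001234 mol.
From the balanced equation, 1 mol KIO3 reacts with 6 mol Na2S2O3, so n(Na2S2O3) = 0.001234 x 6/1 = 0.007404 mol.
[Na2S2O3] = 0.007404 / 0.01058 L = 0.700 M.

0.700 M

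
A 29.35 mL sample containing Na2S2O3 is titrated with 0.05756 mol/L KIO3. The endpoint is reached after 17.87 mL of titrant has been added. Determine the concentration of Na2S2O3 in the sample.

0.210 M

n(KIO3) = 0.05756 x 0.01787 = 0.001029 mol.
From the balanced equation, 1 mol KIO3 reacts with 6 mol Na2S2O3, so n(Na2S2O3) = 0.001029 x 6/1 = 0.006172 mol.
[Na2S2O3] = 0.006172 / 0.02935 L = 0.210 M.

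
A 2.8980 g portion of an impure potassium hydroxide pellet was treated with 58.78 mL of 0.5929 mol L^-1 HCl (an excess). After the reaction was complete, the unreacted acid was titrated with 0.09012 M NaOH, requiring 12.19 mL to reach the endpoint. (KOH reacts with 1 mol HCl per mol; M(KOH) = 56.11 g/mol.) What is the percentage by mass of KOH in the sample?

65.3%

Total n(HCl) added = 0.5929 x 0.05878 = 0.03485 mol.
n(NaOH) used = 0.09012 x 0.01219 = 0.001099 mol, which equals the excess n(HCl).
So n(HCl) consumed by the sample = 0.03485 - 0.001099 = 0.03375 mol.
n(KOH) = 0.03375 / 1 = 0.03375 mol.
mass KOH = 0.03375 x 56.11 = 1.894 g, so %KOH = 1.894/2.8980 x 100 = 65.3%.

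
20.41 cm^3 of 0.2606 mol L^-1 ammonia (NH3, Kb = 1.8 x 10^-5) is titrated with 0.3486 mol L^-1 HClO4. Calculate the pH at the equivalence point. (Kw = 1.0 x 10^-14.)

n(NH3) = 0.2606 x 0.02041 = 0.005319 mol; V(HClO4) at equivalence = 0.005319/0.3486 = 0.01526 L.
At equivalence the base is fully converted to NH4+; total volume = 0.03567 L, so [NH4+] = 0.005319/0.03567 = 0.1491 M.
Ka(NH4+) = Kw/Kb = 1.0e-14 / 1.8 x 10^-5 = 5.56e-10.
[H^+] = sqrt(Ka x [NH4+]) = sqrt(5.56e-10 x 0.1491) = 9.10e-6 M.
pH = -log(9.10e-6) = 5.04.

5.04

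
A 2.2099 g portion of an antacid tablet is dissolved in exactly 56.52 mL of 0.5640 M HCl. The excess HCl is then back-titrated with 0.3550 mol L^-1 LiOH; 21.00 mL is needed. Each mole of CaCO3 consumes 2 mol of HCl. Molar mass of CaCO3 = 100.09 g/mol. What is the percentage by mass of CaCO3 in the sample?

55.3%

Total n(HCl) added = 0.5640 x 0.05652 = 0.03188 mol.
n(LiOH) used = 0.3550 x 0.02100 = 0.007455 mol, which equals the excess n(HCl).
So n(HCl) consumed by the sample = 0.03188 - 0.007455 = 0.02442 mol.
n(CaCO3) = 0.02442 / 2 = 0.01221 mol.
mass CaCO3 = 0.01221 x 100.09 = 1.222 g, so %CaCO3 = 1.222/2.2099 x 100 = 55.3%.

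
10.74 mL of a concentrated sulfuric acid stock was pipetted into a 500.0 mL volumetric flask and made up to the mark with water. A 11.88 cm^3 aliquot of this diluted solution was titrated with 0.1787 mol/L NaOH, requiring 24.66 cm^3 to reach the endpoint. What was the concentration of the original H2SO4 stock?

8.63 M

n(NaOH) = 0.1787 x 0.02466 = 0.004407 mol.
n(H2SO4) in the aliquot = 0.004407 x 1/2 = 0.002203 mol.
[diluted H2SO4] = 0.002203 / 0.01188 = 0.1855 M.
Dilution factor = 500.0/10.74 = 46.55, so [stock] = 0.1855 x 46.55 = 8.63 M.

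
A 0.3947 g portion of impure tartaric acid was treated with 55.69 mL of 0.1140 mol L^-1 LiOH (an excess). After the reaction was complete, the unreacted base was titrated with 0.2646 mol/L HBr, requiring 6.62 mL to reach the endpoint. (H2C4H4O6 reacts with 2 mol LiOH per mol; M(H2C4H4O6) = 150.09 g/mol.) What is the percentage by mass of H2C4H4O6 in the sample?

87.4%

Total n(LiOH) added = 0.1140 x 0.05569 = 0.006349 mol.
n(HBr) used = 0.2646 x 0.006620 = 0.001752 mol, which equals the excess n(LiOH).
So n(LiOH) consumed by the sample = 0.006349 - 0.001752 = 0.004597 mol.
n(H2C4H4O6) = 0.004597 / 2 = 0.002299 mol.
mass H2C4H4O6 = 0.002299 x 150.09 = 0.3450 g, so %H2C4H4O6 = 0.3450/0.3947 x 100 = 87.4%.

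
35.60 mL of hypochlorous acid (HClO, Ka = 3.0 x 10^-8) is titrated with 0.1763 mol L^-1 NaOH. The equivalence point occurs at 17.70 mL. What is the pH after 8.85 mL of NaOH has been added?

7.52

8.85 mL is exactly half the equivalence volume (17.70/2), i.e. the half-equivalence point.
There, n(HA) = n(A^-), so pH = pKa = -log(3.0 x 10^-8) = 7.52.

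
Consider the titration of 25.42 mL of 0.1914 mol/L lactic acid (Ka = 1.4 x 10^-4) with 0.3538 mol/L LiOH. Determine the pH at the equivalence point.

8.47

n(HC3H5O3) = 0.1914 x 0.02542 = 0.004865 mol; V(LiOH) at equivalence = 0.004865/0.3538 = 0.01375 L.
At equivalence all the acid is converted to C3H5O3-; total volume = 0.02542 + 0.01375 = 0.03917 L, so [C3H5O3-] = 0.004865/0.03917 = 0.1242 M.
Kb = Kw/Ka = 1.0e-14 / 1.4 x 10^-4 = 7.14e-11.
[OH^-] = sqrt(Kb x [C3H5O3-]) = sqrt(7.14e-11 x 0.1242) = 2.98e-6 M.
pOH = 5.53, so pH = 14.00 - 5.53 = 8.47.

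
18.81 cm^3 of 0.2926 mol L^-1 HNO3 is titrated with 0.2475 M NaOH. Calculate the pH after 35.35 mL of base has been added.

n(acid) = 0.2926 x 0.01881 = 0.005504 mol; n(NaOH) added = 0.2475 x 0.03535 = 0.008749 mol.
Base is in excess by 0.008749 - 0.005504 = 0.003245 mol in a total volume of 0.05416 L.
[OH^-] = 0.003245/0.05416 = 0.05992 M, so pOH = 1.22 and pH = 14.00 - 1.22 = 12.78.

12.78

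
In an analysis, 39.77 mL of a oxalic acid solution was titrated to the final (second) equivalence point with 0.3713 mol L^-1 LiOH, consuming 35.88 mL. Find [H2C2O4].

0.167 M

n(LiOH) = 0.3713 x 0.03588 = 0.01332 mol.
At the final (second) equivalence point, 2 mol OH^- react per mol H2C2O4, so n(H2C2O4) = 0.01332 / 2 = 0.006661 mol.
[H2C2O4] = 0.006661 / 0.03977 L = 0.167 M.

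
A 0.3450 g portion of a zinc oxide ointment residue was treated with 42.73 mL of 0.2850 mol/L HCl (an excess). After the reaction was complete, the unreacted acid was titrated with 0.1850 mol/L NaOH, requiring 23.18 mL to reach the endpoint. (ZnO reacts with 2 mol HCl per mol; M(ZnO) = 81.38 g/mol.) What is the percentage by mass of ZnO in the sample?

Total n(HCl) added = 0.2850 x 0.04273 = 0.01218 mol.
n(NaOH) used = 0.1850 x 0.02318 = 0.004288 mol, which equals the excess n(HCl).
So n(HCl) consumed by the sample = 0.01218 - 0.004288 = 0.007890 mol.
n(ZnO) = 0.007890 / 2 = 0.003945 mol.
mass ZnO = 0.003945 x 81.38 = 0.3210 g, so %ZnO = 0.3210/0.3450 x 100 = 93.1%.

93.1%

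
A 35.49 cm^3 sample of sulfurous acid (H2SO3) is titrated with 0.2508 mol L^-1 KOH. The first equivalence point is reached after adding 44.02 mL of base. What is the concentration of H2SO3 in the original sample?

0.311 M

n(KOH) = 0.2508 x 0.04402 = 0.01104 mol.
At the first equivalence point, 1 mol OH^- react per mol H2SO3, so n(H2SO3) = 0.01104 / 1 = 0.01104 mol.
[H2SO3] = 0.01104 / 0.03549 L = 0.311 M.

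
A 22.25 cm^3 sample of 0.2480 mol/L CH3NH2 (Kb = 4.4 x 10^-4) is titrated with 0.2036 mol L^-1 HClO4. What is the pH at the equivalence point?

n(CH3NH2) = 0.2480 x 0.02225 = 0.005518 mol; V(HClO4) at equivalence = 0.005518/0.2036 = 0.02710 L.
At equivalence the base is fully converted to CH3NH3+; total volume = 0.04935 L, so [CH3NH3+] = 0.005518/0.04935 = 0.1118 M.
Ka(CH3NH3+) = Kw/Kb = 1.0e-14 / 4.4 x 10^-4 = 2.27e-11.
[H^+] = sqrt(Ka x [CH3NH3+]) = sqrt(2.27e-11 x 0.1118) = 1.59e-6 M.
pH = -log(1.59e-6) = 5.80.

5.80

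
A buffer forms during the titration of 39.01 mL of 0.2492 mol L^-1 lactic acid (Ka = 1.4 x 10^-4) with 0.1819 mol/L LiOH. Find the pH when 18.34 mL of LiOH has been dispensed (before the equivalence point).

3.57

Initial n(HC3H5O3) = 0.2492 x 0.03901 = 0.009721 mol.
n(LiOH) added = 0.1819 x 0.01834 = 0.003336 mol, converting that many moles of HC3H5O3 to C3H5O3-.
Remaining n(HC3H5O3) = 0.006385 mol; n(C3H5O3-) = 0.003336 mol.
By Henderson-Hasselbalch, pH = pKa + log([A^-]/[HA]) = 3.85 + log(0.003336/0.006385) = 3.85 + (-0.28) = 3.57.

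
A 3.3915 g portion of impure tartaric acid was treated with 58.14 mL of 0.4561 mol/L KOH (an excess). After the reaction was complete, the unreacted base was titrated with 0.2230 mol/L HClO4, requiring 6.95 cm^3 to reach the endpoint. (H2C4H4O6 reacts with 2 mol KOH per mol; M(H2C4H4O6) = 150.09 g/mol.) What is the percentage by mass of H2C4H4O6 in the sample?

Total n(KOH) added = 0.4561 x 0.05814 = 0.02652 mol.
n(HClO4) used = 0.2230 x 0.006950 = 0.001550 mol, which equals the excess n(KOH).
So n(KOH) consumed by the sample = 0.02652 - 0.001550 = 0.02497 mol.
n(H2C4H4O6) = 0.02497 / 2 = 0.01248 mol.
mass H2C4H4O6 = 0.01248 x 150.09 = 1.874 g, so %H2C4H4O6 = 1.874/3.3915 x 100 = 55.2%.

55.2%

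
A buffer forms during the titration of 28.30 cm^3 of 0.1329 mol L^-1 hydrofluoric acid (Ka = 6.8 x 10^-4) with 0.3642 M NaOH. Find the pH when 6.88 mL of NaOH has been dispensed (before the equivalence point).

3.47

Initial n(HF) = 0.1329 x 0.02830 = 0.003761 mol.
n(NaOH) added = 0.3642 x 0.006880 = 0.002506 mol, converting that many moles of HF to F-.
Remaining n(HF) = 0.001255 mol; n(F-) = 0.002506 mol.
By Henderson-Hasselbalch, pH = pKa + log([A^-]/[HA]) = 3.17 + log(0.002506/0.001255) = 3.17 + (+0.30) = 3.47.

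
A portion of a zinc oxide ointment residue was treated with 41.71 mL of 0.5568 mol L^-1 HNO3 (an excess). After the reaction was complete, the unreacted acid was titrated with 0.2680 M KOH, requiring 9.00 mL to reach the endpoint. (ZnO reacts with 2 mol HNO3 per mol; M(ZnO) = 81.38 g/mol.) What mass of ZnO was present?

Total n(HNO3) added = 0.5568 x 0.04171 = 0.02322 mol.
n(KOH) used = 0.2680 x 0.009000 = 0.002412 mol, which equals the excess n(HNO3).
So n(HNO3) consumed by the sample = 0.02322 - 0.002412 = 0.02081 mol.
n(ZnO) = 0.02081 / 2 = 0.01041 mol.
mass = 0.01041 mol x 81.38 g/mol = 0.847 g.

0.847 g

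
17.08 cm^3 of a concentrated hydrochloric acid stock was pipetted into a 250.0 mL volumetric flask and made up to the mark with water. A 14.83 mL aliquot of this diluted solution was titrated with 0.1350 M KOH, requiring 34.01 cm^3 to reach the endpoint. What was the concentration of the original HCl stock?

4.53 M

n(KOH) = 0.1350 x 0.03401 = 0.004591 mol.
n(HCl) in the aliquot = 0.004591 mol.
[diluted HCl] = 0.004591 / 0.01483 = 0.3096 M.
Dilution factor = 250.0/17.08 = 14.64, so [stock] = 0.3096 x 14.64 = 4.53 M.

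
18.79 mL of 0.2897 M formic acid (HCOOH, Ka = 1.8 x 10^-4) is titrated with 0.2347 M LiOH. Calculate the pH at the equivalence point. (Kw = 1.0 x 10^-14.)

n(HCOOH) = 0.2897 x 0.01879 = 0.005443 mol; V(LiOH) at equivalence = 0.005443/0.2347 = 0.02319 L.
At equivalence all the acid is converted to HCOO-; total volume = 0.01879 + 0.02319 = 0.04198 L, so [HCOO-] = 0.005443/0.04198 = 0.1297 M.
Kb = Kw/Ka = 1.0e-14 / 1.8 x 10^-4 = 5.56e-11.
[OH^-] = sqrt(Kb x [HCOO-]) = sqrt(5.56e-11 x 0.1297) = 2.68e-6 M.
pOH = 5.57, so pH = 14.00 - 5.57 = 8.43.

8.43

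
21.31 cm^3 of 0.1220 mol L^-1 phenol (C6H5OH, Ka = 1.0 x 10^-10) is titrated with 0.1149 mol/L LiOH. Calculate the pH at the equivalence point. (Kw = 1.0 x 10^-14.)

11.39

n(C6H5OH) = 0.1220 x 0.02131 = 0.002600 mol; V(LiOH) at equivalence = 0.002600/0.1149 = 0.02263 L.
At equivalence all the acid is converted to C6H5O-; total volume = 0.02131 + 0.02263 = 0.04394 L, so [C6H5O-] = 0.002600/0.04394 = 0.05917 M.
Kb = Kw/Ka = 1.0e-14 / 1.0 x 10^-10 = 0.000100.
[OH^-] = sqrt(Kb x [C6H5O-]) = sqrt(0.000100 x 0.05917) = 0.00243 M.
pOH = 2.61, so pH = 14.00 - 2.61 = 11.39.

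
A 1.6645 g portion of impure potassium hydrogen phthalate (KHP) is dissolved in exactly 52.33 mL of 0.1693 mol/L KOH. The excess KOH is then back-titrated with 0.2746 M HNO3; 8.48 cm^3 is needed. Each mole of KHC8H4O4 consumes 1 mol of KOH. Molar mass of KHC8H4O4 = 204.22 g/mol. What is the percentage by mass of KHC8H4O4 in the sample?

Total n(KOH) added = 0.1693 x 0.05233 = 0.008859 mol.
n(HNO3) used = 0.2746 x 0.008480 = 0.002329 mol, which equals the excess n(KOH).
So n(KOH) consumed by the sample = 0.008859 - 0.002329 = 0.006531 mol.
n(KHC8H4O4) = 0.006531 / 1 = 0.006531 mol.
mass KHC8H4O4 = 0.006531 x 204.22 = 1.334 g, so %KHC8H4O4 = 1.334/1.6645 x 100 = 80.1%.

80.1%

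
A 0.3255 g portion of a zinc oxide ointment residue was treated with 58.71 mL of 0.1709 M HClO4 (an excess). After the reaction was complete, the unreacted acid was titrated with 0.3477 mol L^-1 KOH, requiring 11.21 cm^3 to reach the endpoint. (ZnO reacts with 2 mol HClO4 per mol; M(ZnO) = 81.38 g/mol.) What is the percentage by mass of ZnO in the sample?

76.7%

Total n(HClO4) added = 0.1709 x 0.05871 = 0.01003 mol.
n(KOH) used = 0.3477 x 0.01121 = 0.003898 mol, which equals the excess n(HClO4).
So n(HClO4) consumed by the sample = 0.01003 - 0.003898 = 0.006136 mol.
n(ZnO) = 0.006136 / 2 = 0.003068 mol.
mass ZnO = 0.003068 x 81.38 = 0.2497 g, so %ZnO = 0.2497/0.3255 x 100 = 76.7%.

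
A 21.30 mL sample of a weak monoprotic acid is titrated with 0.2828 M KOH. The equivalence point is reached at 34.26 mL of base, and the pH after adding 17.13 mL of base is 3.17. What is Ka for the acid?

17.13 mL is half of the equivalence volume, so this is the half-equivalence point where [HA] = [A^-].
At half-equivalence pH = pKa, so pKa = 3.17.
Ka = 10^(-3.17) = 6.8 x 10^-4.

6.8 x 10^-4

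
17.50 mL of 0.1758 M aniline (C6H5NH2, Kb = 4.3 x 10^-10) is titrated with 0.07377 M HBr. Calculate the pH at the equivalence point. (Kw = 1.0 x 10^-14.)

2.96

n(C6H5NH2) = 0.1758 x 0.01750 = 0.003077 mol; V(HBr) at equivalence = 0.003077/0.07377 = 0.04170 L.
At equivalence the base is fully converted to C6H5NH3+; total volume = 0.05920 L, so [C6H5NH3+] = 0.003077/0.05920 = 0.05196 M.
Ka(C6H5NH3+) = Kw/Kb = 1.0e-14 / 4.3 x 10^-10 = 2.33e-5.
[H^+] = sqrt(Ka x [C6H5NH3+]) = sqrt(2.33e-5 x 0.05196) = 0.00110 M.
pH = -log(0.00110) = 2.96.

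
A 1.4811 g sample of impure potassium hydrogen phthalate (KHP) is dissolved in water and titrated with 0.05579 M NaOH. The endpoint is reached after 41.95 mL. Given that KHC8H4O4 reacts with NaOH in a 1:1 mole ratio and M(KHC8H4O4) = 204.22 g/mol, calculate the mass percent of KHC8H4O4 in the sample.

n(NaOH) = 0.05579 x 0.04195 = 0.002340 mol.
n(KHC8H4O4) = 0.002340 / 1 = 0.002340 mol.
mass of KHC8H4O4 = 0.002340 x 204.22 = 0.4780 g.
% purity = 0.4780 / 1.4811 x 100 = 32.3%.

32.3%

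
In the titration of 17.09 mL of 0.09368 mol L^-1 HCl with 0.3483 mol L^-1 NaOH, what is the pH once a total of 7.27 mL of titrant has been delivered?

12.58

n(acid) = 0.09368 x 0.01709 = 0.001601 mol; n(NaOH) added = 0.3483 x 0.007270 = 0.002532 mol.
Base is in excess by 0.002532 - 0.001601 = 0.0009311 mol in a total volume of 0.02436 L.
[OH^-] = 0.0009311/0.02436 = 0.03822 M, so pOH = 1.42 and pH = 14.00 - 1.42 = 12.58.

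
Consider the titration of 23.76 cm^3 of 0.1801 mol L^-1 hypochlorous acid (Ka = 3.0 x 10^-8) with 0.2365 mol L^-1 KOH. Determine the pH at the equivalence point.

n(HClO) = 0.1801 x 0.02376 = 0.004279 mol; V(KOH) at equivalence = 0.004279/0.2365 = 0.01809 L.
At equivalence all the acid is converted to ClO-; total volume = 0.02376 + 0.01809 = 0.04185 L, so [ClO-] = 0.004279/0.04185 = 0.1022 M.
Kb = Kw/Ka = 1.0e-14 / 3.0 x 10^-8 = 3.33e-7.
[OH^-] = sqrt(Kb x [ClO-]) = sqrt(3.33e-7 x 0.1022) = 0.000185 M.
pOH = 3.73, so pH = 14.00 - 3.73 = 10.27.

10.27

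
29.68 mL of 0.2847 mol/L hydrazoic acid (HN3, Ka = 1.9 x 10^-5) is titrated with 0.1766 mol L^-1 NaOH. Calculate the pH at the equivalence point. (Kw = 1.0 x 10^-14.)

n(HN3) = 0.2847 x 0.02968 = 0.008450 mol; V(NaOH) at equivalence = 0.008450/0.1766 = 0.04785 L.
At equivalence all the acid is converted to N3-; total volume = 0.02968 + 0.04785 = 0.07753 L, so [N3-] = 0.008450/0.07753 = 0.1090 M.
Kb = Kw/Ka = 1.0e-14 / 1.9 x 10^-5 = 5.26e-10.
[OH^-] = sqrt(Kb x [N3-]) = sqrt(5.26e-10 x 0.1090) = 7.57e-6 M.
pOH = 5.12, so pH = 14.00 - 5.12 = 8.88.

8.88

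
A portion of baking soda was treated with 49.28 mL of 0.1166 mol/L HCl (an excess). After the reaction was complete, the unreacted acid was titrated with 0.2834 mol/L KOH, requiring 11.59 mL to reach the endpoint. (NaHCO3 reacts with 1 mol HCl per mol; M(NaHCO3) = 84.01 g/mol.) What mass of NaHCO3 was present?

0.207 g

Total n(HCl) added = 0.1166 x 0.04928 = 0.005746 mol.
n(KOH) used = 0.2834 x 0.01159 = 0.003285 mol, which equals the excess n(HCl).
So n(HCl) consumed by the sample = 0.005746 - 0.003285 = 0.002461 mol.
n(NaHCO3) = 0.002461 / 1 = 0.002461 mol.
mass = 0.002461 mol x 84.01 g/mol = 0.207 g.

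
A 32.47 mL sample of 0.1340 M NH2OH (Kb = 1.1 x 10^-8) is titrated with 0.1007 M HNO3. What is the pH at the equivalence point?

n(NH2OH) = 0.1340 x 0.03247 = 0.004351 mol; V(HNO3) at equivalence = 0.004351/0.1007 = 0.04321 L.
At equivalence the base is fully converted to NH3OH+; total volume = 0.07568 L, so [NH3OH+] = 0.004351/0.07568 = 0.05749 M.
Ka(NH3OH+) = Kw/Kb = 1.0e-14 / 1.1 x 10^-8 = 9.09e-7.
[H^+] = sqrt(Ka x [NH3OH+]) = sqrt(9.09e-7 x 0.05749) = 0.000229 M.
pH = -log(0.000229) = 3.64.

3.64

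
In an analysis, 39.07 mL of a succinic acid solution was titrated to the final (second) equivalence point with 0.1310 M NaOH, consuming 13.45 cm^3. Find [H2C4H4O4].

n(NaOH) = 0.1310 x 0.01345 = 0.001762 mol.
At the final (second) equivalence point, 2 mol OH^- react per mol H2C4H4O4, so n(H2C4H4O4) = 0.001762 / 2 = 0.0008810 mol.
[H2C4H4O4] = 0.0008810 / 0.03907 L = 0.0225 M.

0.0225 M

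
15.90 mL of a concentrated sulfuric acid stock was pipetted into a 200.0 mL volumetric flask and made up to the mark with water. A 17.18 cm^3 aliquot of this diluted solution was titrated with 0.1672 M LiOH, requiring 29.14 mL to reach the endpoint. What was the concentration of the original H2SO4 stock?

n(LiOH) = 0.1672 x 0.02914 = 0.004872 mol.
n(H2SO4) in the aliquot = 0.004872 x 1/2 = 0.002436 mol.
[diluted H2SO4] = 0.002436 / 0.01718 = 0.1418 M.
Dilution factor = 200.0/15.90 = 12.58, so [stock] = 0.1418 x 12.58 = 1.78 M.

1.78 M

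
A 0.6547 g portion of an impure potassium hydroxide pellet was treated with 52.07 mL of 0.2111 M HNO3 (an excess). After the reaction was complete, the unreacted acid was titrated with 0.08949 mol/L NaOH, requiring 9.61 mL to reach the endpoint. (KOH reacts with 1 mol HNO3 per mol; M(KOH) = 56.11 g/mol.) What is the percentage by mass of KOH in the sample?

86.8%

Total n(HNO3) added = 0.2111 x 0.05207 = 0.01099 mol.
n(NaOH) used = 0.08949 x 0.009610 = 0.0008600 mol, which equals the excess n(HNO3).
So n(HNO3) consumed by the sample = 0.01099 - 0.0008600 = 0.01013 mol.
n(KOH) = 0.01013 / 1 = 0.01013 mol.
mass KOH = 0.01013 x 56.11 = 0.5685 g, so %KOH = 0.5685/0.6547 x 100 = 86.8%.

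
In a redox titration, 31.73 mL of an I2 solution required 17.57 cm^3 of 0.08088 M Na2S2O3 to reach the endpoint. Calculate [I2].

n(Na2S2O3) = 0.08088 x 0.01757 = 0.001421 mol.
From the balanced equation, 2 mol Na2S2O3 reacts with 1 mol I2, so n(I2) = 0.001421 x 1/2 = 0.0007105 mol.
[I2] = 0.0007105 / 0.03173 L = 0.0224 M.

0.0224 M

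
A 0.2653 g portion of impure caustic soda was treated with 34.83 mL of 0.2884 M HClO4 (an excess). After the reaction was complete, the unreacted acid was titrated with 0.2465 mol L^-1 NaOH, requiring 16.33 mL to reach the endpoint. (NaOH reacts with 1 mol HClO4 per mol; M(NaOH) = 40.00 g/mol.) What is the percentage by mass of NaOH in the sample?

Total n(HClO4) added = 0.2884 x 0.03483 = 0.01004 mol.
n(NaOH) used = 0.2465 x 0.01633 = 0.004025 mol, which equals the excess n(HClO4).
So n(HClO4) consumed by the sample = 0.01004 - 0.004025 = 0.006020 mol.
n(NaOH) = 0.006020 / 1 = 0.006020 mol.
mass NaOH = 0.006020 x 40.00 = 0.2408 g, so %NaOH = 0.2408/0.2653 x 100 = 90.8%.

90.8%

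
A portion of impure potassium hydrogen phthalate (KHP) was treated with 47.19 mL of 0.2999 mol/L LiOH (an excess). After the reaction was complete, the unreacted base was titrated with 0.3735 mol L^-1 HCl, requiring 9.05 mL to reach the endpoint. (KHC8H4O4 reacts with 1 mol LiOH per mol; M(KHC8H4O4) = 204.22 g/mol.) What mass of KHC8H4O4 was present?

2.20 g

Total n(LiOH) added = 0.2999 x 0.04719 = 0.01415 mol.
n(HCl) used = 0.3735 x 0.009050 = 0.003380 mol, which equals the excess n(LiOH).
So n(LiOH) consumed by the sample = 0.01415 - 0.003380 = 0.01077 mol.
n(KHC8H4O4) = 0.01077 / 1 = 0.01077 mol.
mass = 0.01077 mol x 204.22 g/mol = 2.20 g.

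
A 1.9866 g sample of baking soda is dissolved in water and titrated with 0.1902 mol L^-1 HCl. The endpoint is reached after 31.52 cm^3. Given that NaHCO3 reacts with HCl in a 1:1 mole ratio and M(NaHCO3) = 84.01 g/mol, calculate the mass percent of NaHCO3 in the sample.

25.4%

n(HCl) = 0.1902 x 0.03152 = 0.005995 mol.
n(NaHCO3) = 0.005995 / 1 = 0.005995 mol.
mass of NaHCO3 = 0.005995 x 84.01 = 0.5036 g.
% purity = 0.5036 / 1.9866 x 100 = 25.4%.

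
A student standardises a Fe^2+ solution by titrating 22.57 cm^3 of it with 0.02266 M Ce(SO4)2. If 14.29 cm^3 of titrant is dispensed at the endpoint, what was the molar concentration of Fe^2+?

0.0143 M

n(Ce(SO4)2) = 0.02266 x 0.01429 = 0.0003238 mol.
From the balanced equation, 1 mol Ce(SO4)2 reacts with 1 mol Fe^2+, so n(Fe^2+) = 0.0003238 x 1/1 = 0.0003238 mol.
[Fe^2+] = 0.0003238 / 0.02257 L = 0.0143 M.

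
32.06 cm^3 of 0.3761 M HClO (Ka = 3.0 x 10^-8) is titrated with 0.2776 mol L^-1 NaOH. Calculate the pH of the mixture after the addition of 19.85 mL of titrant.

Initial n(HClO) = 0.3761 x 0.03206 = 0.01206 mol.
n(NaOH) added = 0.2776 x 0.01985 = 0.005510 mol, converting that many moles of HClO to ClO-.
Remaining n(HClO) = 0.006547 mol; n(ClO-) = 0.005510 mol.
By Henderson-Hasselbalch, pH = pKa + log([A^-]/[HA]) = 7.52 + log(0.005510/0.006547) = 7.52 + (-0.07) = 7.45.

7.45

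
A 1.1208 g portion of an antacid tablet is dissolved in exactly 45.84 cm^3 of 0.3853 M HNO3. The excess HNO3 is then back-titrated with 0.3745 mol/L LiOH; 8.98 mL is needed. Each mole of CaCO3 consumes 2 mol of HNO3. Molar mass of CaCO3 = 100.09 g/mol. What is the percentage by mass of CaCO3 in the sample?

Total n(HNO3) added = 0.3853 x 0.04584 = 0.01766 mol.
n(LiOH) used = 0.3745 x 0.008980 = 0.003363 mol, which equals the excess n(HNO3).
So n(HNO3) consumed by the sample = 0.01766 - 0.003363 = 0.01430 mol.
n(CaCO3) = 0.01430 / 2 = 0.007150 mol.
mass CaCO3 = 0.007150 x 100.09 = 0.7156 g, so %CaCO3 = 0.7156/1.1208 x 100 = 63.8%.

63.8%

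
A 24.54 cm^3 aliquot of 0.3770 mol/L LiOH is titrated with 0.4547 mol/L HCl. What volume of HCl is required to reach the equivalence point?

20.3 mL

n(LiOH) = 0.3770 mol/L x 0.02454 L = 0.009252 mol.
At equivalence n(HCl) = n(LiOH) = 0.009252 mol.
V(HCl) = 0.009252 / 0.4547 = 0.02035 L = 20.3 mL.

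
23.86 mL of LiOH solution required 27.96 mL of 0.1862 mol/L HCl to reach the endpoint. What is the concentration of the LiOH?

0.218 M

n(HCl) delivered = 0.1862 x 0.02796 = 0.005206 mol.
For a 1:1 reaction, n(LiOH) = 0.005206 mol.
[LiOH] = 0.005206 mol / 0.02386 L = 0.218 M.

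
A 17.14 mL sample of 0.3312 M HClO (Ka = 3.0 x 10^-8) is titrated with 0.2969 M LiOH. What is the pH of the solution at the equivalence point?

n(HClO) = 0.3312 x 0.01714 = 0.005677 mol; V(LiOH) at equivalence = 0.005677/0.2969 = 0.01912 L.
At equivalence all the acid is converted to ClO-; total volume = 0.01714 + 0.01912 = 0.03626 L, so [ClO-] = 0.005677/0.03626 = 0.1566 M.
Kb = Kw/Ka = 1.0e-14 / 3.0 x 10^-8 = 3.33e-7.
[OH^-] = sqrt(Kb x [ClO-]) = sqrt(3.33e-7 x 0.1566) = 0.000228 M.
pOH = 3.64, so pH = 14.00 - 3.64 = 10.36.

10.36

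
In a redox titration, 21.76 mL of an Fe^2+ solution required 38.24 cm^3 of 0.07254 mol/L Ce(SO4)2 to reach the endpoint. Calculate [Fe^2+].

n(Ce(SO4)2) = 0.07254 x 0.03824 = 0.002774 mol.
From the balanced equation, 1 mol Ce(SO4)2 reacts with 1 mol Fe^2+, so n(Fe^2+) = 0.002774 x 1/1 = 0.002774 mol.
[Fe^2+] = 0.002774 / 0.02176 L = 0.127 M.

0.127 M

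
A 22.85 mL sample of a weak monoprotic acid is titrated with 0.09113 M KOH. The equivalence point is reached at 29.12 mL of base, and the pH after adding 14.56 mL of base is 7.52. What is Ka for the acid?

3.0 x 10^-8

14.56 mL is half of the equivalence volume, so this is the half-equivalence point where [HA] = [A^-].
At half-equivalence pH = pKa, so pKa = 7.52.
Ka = 10^(-7.52) = 3.0 x 10^-8.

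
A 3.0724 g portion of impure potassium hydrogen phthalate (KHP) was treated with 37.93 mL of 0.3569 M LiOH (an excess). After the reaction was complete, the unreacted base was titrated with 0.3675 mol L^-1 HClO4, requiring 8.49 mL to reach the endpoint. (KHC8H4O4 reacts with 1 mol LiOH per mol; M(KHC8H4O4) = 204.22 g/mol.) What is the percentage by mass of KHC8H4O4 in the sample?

Total n(LiOH) added = 0.3569 x 0.03793 = 0.01354 mol.
n(HClO4) used = 0.3675 x 0.008490 = 0.003120 mol, which equals the excess n(LiOH).
So n(LiOH) consumed by the sample = 0.01354 - 0.003120 = 0.01042 mol.
n(KHC8H4O4) = 0.01042 / 1 = 0.01042 mol.
mass KHC8H4O4 = 0.01042 x 204.22 = 2.127 g, so %KHC8H4O4 = 2.127/3.0724 x 100 = 69.2%.

69.2%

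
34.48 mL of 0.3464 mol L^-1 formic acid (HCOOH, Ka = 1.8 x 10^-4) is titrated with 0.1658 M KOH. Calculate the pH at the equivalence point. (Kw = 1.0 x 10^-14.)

n(HCOOH) = 0.3464 x 0.03448 = 0.01194 mol; V(KOH) at equivalence = 0.01194/0.1658 = 0.07204 L.
At equivalence all the acid is converted to HCOO-; total volume = 0.03448 + 0.07204 = 0.1065 L, so [HCOO-] = 0.01194/0.1065 = 0.1121 M.
Kb = Kw/Ka = 1.0e-14 / 1.8 x 10^-4 = 5.56e-11.
[OH^-] = sqrt(Kb x [HCOO-]) = sqrt(5.56e-11 x 0.1121) = 2.50e-6 M.
pOH = 5.60, so pH = 14.00 - 5.60 = 8.40.

8.40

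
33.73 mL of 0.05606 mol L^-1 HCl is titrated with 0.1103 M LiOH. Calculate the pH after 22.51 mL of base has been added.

n(acid) = 0.05606 x 0.03373 = 0.001891 mol; n(LiOH) added = 0.1103 x 0.02251 = 0.002483 mol.
Base is in excess by 0.002483 - 0.001891 = 0.0005919 mol in a total volume of 0.05624 L.
[OH^-] = 0.0005919/0.05624 = 0.01053 M, so pOH = 1.98 and pH = 14.00 - 1.98 = 12.02.

12.02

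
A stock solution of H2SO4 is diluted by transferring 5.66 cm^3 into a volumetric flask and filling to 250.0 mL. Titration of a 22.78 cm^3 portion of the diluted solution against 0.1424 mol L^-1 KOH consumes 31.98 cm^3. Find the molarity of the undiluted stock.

n(KOH) = 0.1424 x 0.03198 = 0.004554 mol.
n(H2SO4) in the aliquot = 0.004554 x 1/2 = 0.002277 mol.
[diluted H2SO4] = 0.002277 / 0.02278 = 0.09996 M.
Dilution factor = 250.0/5.660 = 44.17, so [stock] = 0.09996 x 44.17 = 4.41 M.

4.41 M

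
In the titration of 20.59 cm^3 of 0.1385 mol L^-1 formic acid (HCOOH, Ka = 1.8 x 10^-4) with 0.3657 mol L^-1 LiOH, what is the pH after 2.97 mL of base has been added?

3.53

Initial n(HCOOH) = 0.1385 x 0.02059 = 0.002852 mol.
n(LiOH) added = 0.3657 x 0.002970 = 0.001086 mol, converting that many moles of HCOOH to HCOO-.
Remaining n(HCOOH) = 0.001766 mol; n(HCOO-) = 0.001086 mol.
By Henderson-Hasselbalch, pH = pKa + log([A^-]/[HA]) = 3.74 + log(0.001086/0.001766) = 3.74 + (-0.21) = 3.53.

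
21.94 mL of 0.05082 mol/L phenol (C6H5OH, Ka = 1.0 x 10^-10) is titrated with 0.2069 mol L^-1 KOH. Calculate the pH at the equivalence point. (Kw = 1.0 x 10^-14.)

11.31

n(C6H5OH) = 0.05082 x 0.02194 = 0.001115 mol; V(KOH) at equivalence = 0.001115/0.2069 = 0.005389 L.
At equivalence all the acid is converted to C6H5O-; total volume = 0.02194 + 0.005389 = 0.02733 L, so [C6H5O-] = 0.001115/0.02733 = 0.04080 M.
Kb = Kw/Ka = 1.0e-14 / 1.0 x 10^-10 = 0.000100.
[OH^-] = sqrt(Kb x [C6H5O-]) = sqrt(0.000100 x 0.04080) = 0.00202 M.
pOH = 2.69, so pH = 14.00 - 2.69 = 11.31.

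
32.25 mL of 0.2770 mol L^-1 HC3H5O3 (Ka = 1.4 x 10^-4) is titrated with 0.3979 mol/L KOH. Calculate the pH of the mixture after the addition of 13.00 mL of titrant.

Initial n(HC3H5O3) = 0.2770 x 0.03225 = 0.008933 mol.
n(KOH) added = 0.3979 x 0.01300 = 0.005173 mol, converting that many moles of HC3H5O3 to C3H5O3-.
Remaining n(HC3H5O3) = 0.003761 mol; n(C3H5O3-) = 0.005173 mol.
By Henderson-Hasselbalch, pH = pKa + log([A^-]/[HA]) = 3.85 + log(0.005173/0.003761) = 3.85 + (+0.14) = 3.99.

3.99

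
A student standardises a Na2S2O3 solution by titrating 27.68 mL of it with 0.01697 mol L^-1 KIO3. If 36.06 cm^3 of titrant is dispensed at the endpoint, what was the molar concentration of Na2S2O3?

0.133 M

n(KIO3) = 0.01697 x 0.03606 = 0.0006119 mol.
From the balanced equation, 1 mol KIO3 reacts with 6 mol Na2S2O3, so n(Na2S2O3) = 0.0006119 x 6/1 = 0.003672 mol.
[Na2S2O3] = 0.003672 / 0.02768 L = 0.133 M.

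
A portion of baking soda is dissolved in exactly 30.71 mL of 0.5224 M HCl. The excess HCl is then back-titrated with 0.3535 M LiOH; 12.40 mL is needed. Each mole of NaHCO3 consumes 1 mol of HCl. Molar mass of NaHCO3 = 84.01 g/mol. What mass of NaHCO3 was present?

0.980 g

Total n(HCl) added = 0.5224 x 0.03071 = 0.01604 mol.
n(LiOH) used = 0.3535 x 0.01240 = 0.004383 mol, which equals the excess n(HCl).
So n(HCl) consumed by the sample = 0.01604 - 0.004383 = 0.01166 mol.
n(NaHCO3) = 0.01166 / 1 = 0.01166 mol.
mass = 0.01166 mol x 84.01 g/mol = 0.980 g.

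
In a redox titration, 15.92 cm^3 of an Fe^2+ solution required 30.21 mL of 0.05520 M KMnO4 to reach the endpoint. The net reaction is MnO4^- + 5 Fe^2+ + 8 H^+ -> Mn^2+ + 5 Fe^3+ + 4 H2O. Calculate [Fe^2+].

n(KMnO4) = 0.05520 x 0.03021 = 0.001668 mol.
From the balanced equation, 1 mol KMnO4 reacts with 5 mol Fe^2+, so n(Fe^2+) = 0.001668 x 5/1 = 0.008338 mol.
[Fe^2+] = 0.008338 / 0.01592 L = 0.524 M.

0.524 M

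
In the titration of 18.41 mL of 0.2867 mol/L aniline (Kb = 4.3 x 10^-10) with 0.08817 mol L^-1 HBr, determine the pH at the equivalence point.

2.90

n(C6H5NH2) = 0.2867 x 0.01841 = 0.005278 mol; V(HBr) at equivalence = 0.005278/0.08817 = 0.05986 L.
At equivalence the base is fully converted to C6H5NH3+; total volume = 0.07827 L, so [C6H5NH3+] = 0.005278/0.07827 = 0.06743 M.
Ka(C6H5NH3+) = Kw/Kb = 1.0e-14 / 4.3 x 10^-10 = 2.33e-5.
[H^+] = sqrt(Ka x [C6H5NH3+]) = sqrt(2.33e-5 x 0.06743) = 0.00125 M.
pH = -log(0.00125) = 2.90.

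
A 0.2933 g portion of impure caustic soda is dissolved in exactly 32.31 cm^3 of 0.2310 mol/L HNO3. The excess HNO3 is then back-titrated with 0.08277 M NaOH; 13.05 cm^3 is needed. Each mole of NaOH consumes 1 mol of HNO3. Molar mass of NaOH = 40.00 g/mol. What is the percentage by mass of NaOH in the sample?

87.1%

Total n(HNO3) added = 0.2310 x 0.03231 = 0.007464 mol.
n(NaOH) used = 0.08277 x 0.01305 = 0.001080 mol, which equals the excess n(HNO3).
So n(HNO3) consumed by the sample = 0.007464 - 0.001080 = 0.006383 mol.
n(NaOH) = 0.006383 / 1 = 0.006383 mol.
mass NaOH = 0.006383 x 40.00 = 0.2553 g, so %NaOH = 0.2553/0.2933 x 100 = 87.1%.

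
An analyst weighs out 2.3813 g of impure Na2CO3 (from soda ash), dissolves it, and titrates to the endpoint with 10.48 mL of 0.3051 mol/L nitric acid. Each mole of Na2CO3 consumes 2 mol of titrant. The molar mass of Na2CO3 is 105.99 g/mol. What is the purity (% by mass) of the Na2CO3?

7.12%

n(HNO3) = 0.3051 x 0.01048 = 0.003197 mol.
n(Na2CO3) = 0.003197 / 2 = 0.001599 mol.
mass of Na2CO3 = 0.001599 x 105.99 = 0.1694 g.
% purity = 0.1694 / 2.3813 x 100 = 7.12%.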